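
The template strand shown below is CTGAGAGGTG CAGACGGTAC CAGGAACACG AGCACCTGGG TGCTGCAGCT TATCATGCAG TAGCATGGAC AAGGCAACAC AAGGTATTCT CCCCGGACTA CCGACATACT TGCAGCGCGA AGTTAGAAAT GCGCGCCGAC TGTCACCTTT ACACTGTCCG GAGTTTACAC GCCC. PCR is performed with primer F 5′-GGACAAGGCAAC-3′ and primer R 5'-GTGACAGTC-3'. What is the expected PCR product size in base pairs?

The forward primer matches the template at positions 67–78.
Taking the reverse complement of GTGACAGTC gives GACTGTCAC, found at positions 138–146 on the template; the primer anneals here to the top strand with its 3' end pointing upstream.
Product length = (reverse-primer end) − (forward-primer start) + 1 = 146 − 67 + 1 = 80 bp.

80 bp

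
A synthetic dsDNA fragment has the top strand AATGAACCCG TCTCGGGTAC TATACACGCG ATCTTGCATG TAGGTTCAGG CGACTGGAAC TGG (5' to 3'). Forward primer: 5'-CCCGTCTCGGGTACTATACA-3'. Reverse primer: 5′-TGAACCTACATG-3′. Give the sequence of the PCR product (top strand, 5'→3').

5'-CCCGTCTCGGGTACTATACACGCGATCTTGCATGTAGGTTCA-3'

The forward primer matches the template at positions 7–26.
Reverse complement of the reverse primer: CATGTAGGTTCA. This occurs on the top strand at positions 37–48.
The product is the template from position 7 through 48 (42 bp).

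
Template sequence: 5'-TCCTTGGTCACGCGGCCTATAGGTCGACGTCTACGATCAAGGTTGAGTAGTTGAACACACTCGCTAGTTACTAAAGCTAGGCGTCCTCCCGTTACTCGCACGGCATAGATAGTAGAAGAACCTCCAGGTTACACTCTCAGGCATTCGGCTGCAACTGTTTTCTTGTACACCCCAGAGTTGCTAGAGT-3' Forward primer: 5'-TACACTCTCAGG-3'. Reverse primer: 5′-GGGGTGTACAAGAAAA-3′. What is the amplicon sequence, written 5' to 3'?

5'-TACACTCTCAGGCATTCGGCTGCAACTGTTTTCTTGTACACCCC-3'

Forward primer TACACTCTCAGG is found on the top strand at positions 130–141.
Reverse complement of the reverse primer: TTTTCTTGTACACCCC. This occurs on the top strand at positions 158–173.
The product is the template from position 130 through 173 (44 bp).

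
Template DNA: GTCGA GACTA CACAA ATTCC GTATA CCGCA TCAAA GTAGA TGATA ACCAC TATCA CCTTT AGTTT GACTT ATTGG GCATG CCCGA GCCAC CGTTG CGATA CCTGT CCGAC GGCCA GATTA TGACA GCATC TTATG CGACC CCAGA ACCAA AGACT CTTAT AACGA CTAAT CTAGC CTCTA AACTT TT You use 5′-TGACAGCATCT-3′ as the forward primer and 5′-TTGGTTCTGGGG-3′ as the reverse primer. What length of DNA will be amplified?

30 bp

Forward primer TGACAGCATCT is found on the top strand at positions 121–131.
Reverse complement of the reverse primer: CCCCAGAACCAA. This occurs on the top strand at positions 139–150.
Product length = (reverse-primer end) − (forward-primer start) + 1 = 150 − 121 + 1 = 30 bp.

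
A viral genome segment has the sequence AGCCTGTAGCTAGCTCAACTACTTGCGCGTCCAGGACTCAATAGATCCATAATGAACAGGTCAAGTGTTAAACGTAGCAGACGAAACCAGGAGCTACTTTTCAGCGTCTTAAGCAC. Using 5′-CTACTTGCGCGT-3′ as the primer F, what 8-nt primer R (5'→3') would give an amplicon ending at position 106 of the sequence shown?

The forward primer binds at positions 19–30; the product's 3' end on the top strand is position 106.
The reverse primer anneals to the top strand over positions 99–106, i.e. to TTTCAGCG.
Its sequence written 5'→3' is the reverse complement: CGCTGAAA.

5'-CGCTGAAA-3'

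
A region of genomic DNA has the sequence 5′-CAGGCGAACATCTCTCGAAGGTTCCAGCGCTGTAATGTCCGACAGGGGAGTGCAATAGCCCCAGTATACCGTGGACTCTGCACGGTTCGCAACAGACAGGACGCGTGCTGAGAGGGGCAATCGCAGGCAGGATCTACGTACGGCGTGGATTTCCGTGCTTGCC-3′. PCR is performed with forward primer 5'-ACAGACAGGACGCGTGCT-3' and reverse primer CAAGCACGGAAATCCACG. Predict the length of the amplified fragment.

70 bp

The forward primer matches the template at positions 92–109.
Taking the reverse complement of CAAGCACGGAAATCCACG gives CGTGGATTTCCGTGCTTG, found at positions 144–161 on the template; the primer anneals here to the top strand with its 3' end pointing upstream.
Amplicon spans positions 92–161: 70 bp.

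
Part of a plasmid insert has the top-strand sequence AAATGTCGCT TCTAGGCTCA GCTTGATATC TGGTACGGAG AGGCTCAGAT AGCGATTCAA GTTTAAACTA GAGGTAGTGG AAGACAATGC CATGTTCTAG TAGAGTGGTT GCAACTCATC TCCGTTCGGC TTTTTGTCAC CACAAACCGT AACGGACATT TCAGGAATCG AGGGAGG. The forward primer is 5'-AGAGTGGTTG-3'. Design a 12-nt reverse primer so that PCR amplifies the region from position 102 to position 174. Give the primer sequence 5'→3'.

5'-CCCTCGATTCCT-3'

The product's 3' end on the top strand is position 174.
The reverse primer anneals to the top strand over positions 163–174, i.e. to AGGAATCGAGGG.
Its sequence written 5'→3' is the reverse complement: CCCTCGATTCCT.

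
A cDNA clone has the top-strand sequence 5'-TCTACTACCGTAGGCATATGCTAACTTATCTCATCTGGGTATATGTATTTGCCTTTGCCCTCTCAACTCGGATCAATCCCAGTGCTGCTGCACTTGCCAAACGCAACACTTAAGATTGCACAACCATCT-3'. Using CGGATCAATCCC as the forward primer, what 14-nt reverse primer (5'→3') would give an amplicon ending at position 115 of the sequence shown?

The forward primer binds at positions 69–80; the product's 3' end on the top strand is position 115.
The reverse primer anneals to the top strand over positions 102–115, i.e. to CGCAACACTTAAGA.
Its sequence written 5'→3' is the reverse complement: TCTTAAGTGTTGCG.

5'-TCTTAAGTGTTGCG-3'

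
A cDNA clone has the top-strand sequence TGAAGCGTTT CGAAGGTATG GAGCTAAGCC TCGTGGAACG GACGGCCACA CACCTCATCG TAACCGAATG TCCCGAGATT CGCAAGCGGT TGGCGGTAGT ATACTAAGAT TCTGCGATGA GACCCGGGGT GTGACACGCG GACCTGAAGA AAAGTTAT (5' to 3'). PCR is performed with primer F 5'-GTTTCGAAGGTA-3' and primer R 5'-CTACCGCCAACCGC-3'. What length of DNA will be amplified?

Scanning the template, GTTTCGAAGGTA occurs at positions 7–18; this primer anneals to the bottom strand there with its 3' end pointing downstream.
Reverse complement of the reverse primer: GCGGTTGGCGGTAG. This occurs on the top strand at positions 86–99.
The product runs from position 7 to position 99, so its length is 99 − 7 + 1 = 93 bp.

93 bp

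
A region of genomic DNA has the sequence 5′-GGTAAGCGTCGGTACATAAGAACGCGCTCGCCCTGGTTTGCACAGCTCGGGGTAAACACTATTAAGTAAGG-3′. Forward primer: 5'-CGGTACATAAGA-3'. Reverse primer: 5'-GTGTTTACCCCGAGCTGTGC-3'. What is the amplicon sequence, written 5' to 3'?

The forward primer matches the template at positions 10–21.
Reverse complement of the reverse primer: GCACAGCTCGGGGTAAACAC. This occurs on the top strand at positions 40–59.
The product is the template from position 10 through 59 (50 bp).

5'-CGGTACATAAGAACGCGCTCGCCCTGGTTTGCACAGCTCGGGGTAAACAC-3'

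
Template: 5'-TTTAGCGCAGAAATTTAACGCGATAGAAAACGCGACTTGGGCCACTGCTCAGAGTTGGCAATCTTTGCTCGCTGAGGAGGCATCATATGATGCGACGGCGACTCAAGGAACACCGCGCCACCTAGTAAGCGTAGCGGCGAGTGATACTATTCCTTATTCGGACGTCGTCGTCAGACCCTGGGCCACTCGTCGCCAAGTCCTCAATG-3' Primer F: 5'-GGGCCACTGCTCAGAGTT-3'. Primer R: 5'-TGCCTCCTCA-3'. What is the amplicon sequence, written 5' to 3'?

5'-GGGCCACTGCTCAGAGTTGGCAATCTTTGCTCGCTGAGGAGGCA-3'

Scanning the template, GGGCCACTGCTCAGAGTT occurs at positions 39–56; this primer anneals to the bottom strand there with its 3' end pointing downstream.
Reverse complement of the reverse primer: TGAGGAGGCA. This occurs on the top strand at positions 73–82.
The product is the template from position 39 through 82 (44 bp).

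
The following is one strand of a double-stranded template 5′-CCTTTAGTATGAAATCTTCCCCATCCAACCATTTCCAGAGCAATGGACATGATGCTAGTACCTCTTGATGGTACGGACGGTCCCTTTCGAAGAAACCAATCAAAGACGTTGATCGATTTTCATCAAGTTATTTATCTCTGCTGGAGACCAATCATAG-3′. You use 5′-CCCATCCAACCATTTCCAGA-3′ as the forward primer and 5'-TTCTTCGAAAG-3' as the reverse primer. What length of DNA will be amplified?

75 bp

Forward primer CCCATCCAACCATTTCCAGA is found on the top strand at positions 20–39.
The reverse primer's reverse complement is CTTTCGAAGAA, which matches the template at positions 84–94.
Product length = (reverse-primer end) − (forward-primer start) + 1 = 94 − 20 + 1 = 75 bp.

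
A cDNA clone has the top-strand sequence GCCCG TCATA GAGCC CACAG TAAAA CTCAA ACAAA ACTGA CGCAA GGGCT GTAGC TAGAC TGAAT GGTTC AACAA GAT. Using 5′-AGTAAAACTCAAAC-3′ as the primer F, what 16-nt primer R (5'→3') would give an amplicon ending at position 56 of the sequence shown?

The forward primer binds at positions 19–32; the product's 3' end on the top strand is position 56.
The reverse primer anneals to the top strand over positions 41–56, i.e. to CGCAAGGGCTGTAGCT.
Its sequence written 5'→3' is the reverse complement: AGCTACAGCCCTTGCG.

5'-AGCTACAGCCCTTGCG-3'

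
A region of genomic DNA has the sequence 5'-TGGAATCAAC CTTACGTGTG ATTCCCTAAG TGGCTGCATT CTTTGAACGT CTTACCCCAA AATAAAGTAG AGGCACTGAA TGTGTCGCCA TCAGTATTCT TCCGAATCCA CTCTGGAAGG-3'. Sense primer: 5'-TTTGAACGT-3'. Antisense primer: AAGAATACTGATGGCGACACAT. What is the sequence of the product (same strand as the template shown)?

The forward primer matches the template at positions 42–50.
The reverse primer's reverse complement is ATGTGTCGCCATCAGTATTCTT, which matches the template at positions 80–101.
The product is the template from position 42 through 101 (60 bp).

5'-TTTGAACGTCTTACCCCAAAATAAAGTAGAGGCACTGAATGTGTCGCCATCAGTATTCTT-3'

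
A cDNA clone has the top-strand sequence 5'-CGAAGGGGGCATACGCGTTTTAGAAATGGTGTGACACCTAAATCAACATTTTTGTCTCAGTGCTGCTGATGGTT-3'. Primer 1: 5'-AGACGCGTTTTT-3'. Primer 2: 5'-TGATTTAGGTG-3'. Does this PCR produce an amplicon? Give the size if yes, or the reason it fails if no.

No product — primer 1 has no binding site in the template.

Primer 1 (AGACGCGTTTTT) does not match the top strand, and its reverse complement AAAAACGCGTCT does not match either.
With no annealing site for primer 1, no amplification occurs.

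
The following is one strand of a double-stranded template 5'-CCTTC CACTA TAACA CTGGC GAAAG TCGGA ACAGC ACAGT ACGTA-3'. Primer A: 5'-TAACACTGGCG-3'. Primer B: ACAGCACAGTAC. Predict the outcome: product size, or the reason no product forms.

No product — both primers anneal to the same strand and extend in the same direction.

Primer A (TAACACTGGCG) matches the top strand at positions 11–21 (3' end points downstream).
Primer B (ACAGCACAGTAC) also matches the top strand directly, at positions 31–42 — its reverse complement GTACTGTGCTGT is not present.
Both primers anneal to the bottom strand with 3' ends pointing the same way, so neither can prime synthesis back toward the other.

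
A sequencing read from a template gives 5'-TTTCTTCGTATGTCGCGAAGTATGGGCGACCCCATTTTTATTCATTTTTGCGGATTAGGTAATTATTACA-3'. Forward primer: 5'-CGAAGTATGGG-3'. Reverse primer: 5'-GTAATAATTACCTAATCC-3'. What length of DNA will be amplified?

54 bp

The forward primer matches the template at positions 16–26.
The reverse primer's reverse complement is GGATTAGGTAATTATTAC, which matches the template at positions 52–69.
The product runs from position 16 to position 69, so its length is 69 − 16 + 1 = 54 bp.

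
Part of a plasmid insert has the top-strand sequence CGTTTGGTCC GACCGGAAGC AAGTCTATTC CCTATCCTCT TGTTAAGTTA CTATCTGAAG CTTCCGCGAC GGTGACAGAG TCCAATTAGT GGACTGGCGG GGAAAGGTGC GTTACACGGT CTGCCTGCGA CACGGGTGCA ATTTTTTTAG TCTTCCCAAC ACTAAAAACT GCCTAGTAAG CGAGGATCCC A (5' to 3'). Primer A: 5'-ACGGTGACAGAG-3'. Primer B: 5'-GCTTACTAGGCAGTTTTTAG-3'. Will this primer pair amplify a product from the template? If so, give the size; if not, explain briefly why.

Primer A (ACGGTGACAGAG) matches the top strand at positions 69–80; it acts as a forward primer.
Primer B's reverse complement is CTAAAAACTGCCTAGTAAGC, matching the top strand at positions 162–181; it acts as a reverse primer.
The 3' ends face each other across positions 69–181, giving a 113 bp product.

Yes — a 113 bp product.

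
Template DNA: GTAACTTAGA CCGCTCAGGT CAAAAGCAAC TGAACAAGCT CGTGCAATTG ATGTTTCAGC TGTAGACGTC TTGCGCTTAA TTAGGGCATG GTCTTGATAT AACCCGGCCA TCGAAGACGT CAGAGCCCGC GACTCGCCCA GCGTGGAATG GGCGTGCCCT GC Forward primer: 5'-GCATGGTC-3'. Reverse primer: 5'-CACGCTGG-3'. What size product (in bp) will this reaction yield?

60 bp

The forward primer matches the template at positions 86–93.
The reverse primer's reverse complement is CCAGCGTG, which matches the template at positions 138–145.
Product length = (reverse-primer end) − (forward-primer start) + 1 = 145 − 86 + 1 = 60 bp.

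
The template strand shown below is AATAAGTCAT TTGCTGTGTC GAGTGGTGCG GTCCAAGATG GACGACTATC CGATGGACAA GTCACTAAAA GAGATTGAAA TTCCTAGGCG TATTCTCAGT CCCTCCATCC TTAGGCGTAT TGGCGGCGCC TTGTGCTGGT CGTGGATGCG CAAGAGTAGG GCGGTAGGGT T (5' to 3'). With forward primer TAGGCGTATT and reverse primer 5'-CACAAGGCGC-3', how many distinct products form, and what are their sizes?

Two products: 51 bp, 24 bp

The forward primer TAGGCGTATT matches the top strand at positions 85–94, 112–121.
The reverse primer's reverse complement is GCGCCTTGTG, matching at positions 126–135.
Each forward site pairs with the reverse site to give a product ending at position 135: sizes 51, 24 bp.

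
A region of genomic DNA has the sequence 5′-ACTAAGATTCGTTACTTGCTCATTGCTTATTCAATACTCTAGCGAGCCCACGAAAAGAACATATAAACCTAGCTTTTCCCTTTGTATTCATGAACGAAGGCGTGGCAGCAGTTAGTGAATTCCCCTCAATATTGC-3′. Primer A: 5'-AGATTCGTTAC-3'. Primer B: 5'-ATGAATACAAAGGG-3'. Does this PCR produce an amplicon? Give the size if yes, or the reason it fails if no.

Yes — an 87 bp product.

Primer A (AGATTCGTTAC) matches the top strand at positions 5–15; it acts as a forward primer.
Primer B's reverse complement is CCCTTTGTATTCAT, matching the top strand at positions 78–91; it acts as a reverse primer.
The 3' ends face each other across positions 5–91, giving an 87 bp product.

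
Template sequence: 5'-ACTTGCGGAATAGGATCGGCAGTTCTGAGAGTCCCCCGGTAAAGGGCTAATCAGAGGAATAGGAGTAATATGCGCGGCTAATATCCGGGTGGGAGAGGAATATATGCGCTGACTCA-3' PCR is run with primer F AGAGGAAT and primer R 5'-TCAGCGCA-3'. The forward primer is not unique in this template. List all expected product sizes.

The forward primer AGAGGAAT matches the top strand at positions 53–60, 94–101.
The reverse primer's reverse complement is TGCGCTGA, matching at positions 105–112.
Each forward site pairs with the reverse site to give a product ending at position 112: sizes 60, 19 bp.

60 bp, 19 bp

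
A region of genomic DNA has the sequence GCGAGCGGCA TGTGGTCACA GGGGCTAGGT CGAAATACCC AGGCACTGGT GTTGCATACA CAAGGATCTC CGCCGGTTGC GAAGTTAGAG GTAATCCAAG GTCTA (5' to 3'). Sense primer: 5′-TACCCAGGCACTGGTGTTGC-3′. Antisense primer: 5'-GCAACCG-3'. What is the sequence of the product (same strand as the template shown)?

Scanning the template, TACCCAGGCACTGGTGTTGC occurs at positions 36–55; this primer anneals to the bottom strand there with its 3' end pointing downstream.
The reverse primer's reverse complement is CGGTTGC, which matches the template at positions 74–80.
The product is the template from position 36 through 80 (45 bp).

5'-TACCCAGGCACTGGTGTTGCATACACAAGGATCTCCGCCGGTTGC-3'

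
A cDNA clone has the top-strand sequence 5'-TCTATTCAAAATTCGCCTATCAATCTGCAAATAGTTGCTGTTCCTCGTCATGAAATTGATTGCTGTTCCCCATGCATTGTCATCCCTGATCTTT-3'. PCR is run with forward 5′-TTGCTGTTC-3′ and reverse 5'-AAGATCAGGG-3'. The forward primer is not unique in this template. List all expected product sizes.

The forward primer TTGCTGTTC matches the top strand at positions 35–43, 60–68.
The reverse primer's reverse complement is CCCTGATCTT, matching at positions 84–93.
Each forward site pairs with the reverse site to give a product ending at position 93: sizes 59, 34 bp.

59 bp, 34 bp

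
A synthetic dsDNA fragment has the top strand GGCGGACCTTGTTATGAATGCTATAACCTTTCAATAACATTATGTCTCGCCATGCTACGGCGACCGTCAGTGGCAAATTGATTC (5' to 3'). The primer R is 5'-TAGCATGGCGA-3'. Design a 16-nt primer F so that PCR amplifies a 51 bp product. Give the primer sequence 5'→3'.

5'-CCTTGTTATGAATGCT-3'

The reverse primer's reverse complement TCGCCATGCTA matches the template at positions 47–57, so the product ends at position 57.
A 51 bp product then starts at position 57 − 51 + 1 = 7.
The forward primer is identical to the top strand there: CCTTGTTATGAATGCT.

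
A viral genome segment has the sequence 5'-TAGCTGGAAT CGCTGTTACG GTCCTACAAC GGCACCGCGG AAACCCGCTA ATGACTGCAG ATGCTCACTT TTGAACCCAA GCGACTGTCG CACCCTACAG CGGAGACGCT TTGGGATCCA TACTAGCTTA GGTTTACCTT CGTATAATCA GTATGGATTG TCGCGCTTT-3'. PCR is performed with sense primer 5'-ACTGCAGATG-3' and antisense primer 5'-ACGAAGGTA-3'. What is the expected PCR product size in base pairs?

Forward primer ACTGCAGATG is found on the top strand at positions 54–63.
Reverse complement of the reverse primer: TACCTTCGT. This occurs on the top strand at positions 135–143.
The product runs from position 54 to position 143, so its length is 143 − 54 + 1 = 90 bp.

90 bp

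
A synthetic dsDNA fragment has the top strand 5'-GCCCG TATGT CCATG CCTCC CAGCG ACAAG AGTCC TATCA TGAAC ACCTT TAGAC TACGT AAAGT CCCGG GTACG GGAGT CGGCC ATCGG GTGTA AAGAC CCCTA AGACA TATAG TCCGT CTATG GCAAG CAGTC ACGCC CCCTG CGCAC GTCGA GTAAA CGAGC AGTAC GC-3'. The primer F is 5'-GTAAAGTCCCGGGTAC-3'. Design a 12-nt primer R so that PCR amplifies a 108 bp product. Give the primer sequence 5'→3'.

5'-TGCTCGTTTACT-3'

The forward primer binds at positions 59–74, so a 108 bp product ends at position 59 + 108 − 1 = 166.
The reverse primer anneals to the top strand over positions 155–166, i.e. to AGTAAACGAGCA.
Its sequence written 5'→3' is the reverse complement: TGCTCGTTTACT.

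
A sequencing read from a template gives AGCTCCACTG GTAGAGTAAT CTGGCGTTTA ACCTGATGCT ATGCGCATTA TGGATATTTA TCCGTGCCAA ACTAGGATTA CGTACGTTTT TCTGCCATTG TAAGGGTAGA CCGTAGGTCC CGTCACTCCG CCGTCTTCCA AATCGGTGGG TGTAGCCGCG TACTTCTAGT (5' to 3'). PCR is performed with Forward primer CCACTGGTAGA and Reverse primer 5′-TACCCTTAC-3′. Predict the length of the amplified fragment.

Forward primer CCACTGGTAGA is found on the top strand at positions 5–15.
Taking the reverse complement of TACCCTTAC gives GTAAGGGTA, found at positions 100–108 on the template; the primer anneals here to the top strand with its 3' end pointing upstream.
Amplicon spans positions 5–108: 104 bp.

104 bp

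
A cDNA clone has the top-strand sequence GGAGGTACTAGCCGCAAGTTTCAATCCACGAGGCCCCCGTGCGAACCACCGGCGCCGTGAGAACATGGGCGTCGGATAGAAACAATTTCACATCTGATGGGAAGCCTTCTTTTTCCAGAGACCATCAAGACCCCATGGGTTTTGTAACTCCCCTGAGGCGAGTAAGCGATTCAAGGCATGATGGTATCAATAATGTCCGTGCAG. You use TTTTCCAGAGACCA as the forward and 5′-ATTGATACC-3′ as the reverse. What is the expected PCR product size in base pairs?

Scanning the template, TTTTCCAGAGACCA occurs at positions 111–124; this primer anneals to the bottom strand there with its 3' end pointing downstream.
The reverse primer's reverse complement is GGTATCAAT, which matches the template at positions 183–191.
The product runs from position 111 to position 191, so its length is 191 − 111 + 1 = 81 bp.

81 bp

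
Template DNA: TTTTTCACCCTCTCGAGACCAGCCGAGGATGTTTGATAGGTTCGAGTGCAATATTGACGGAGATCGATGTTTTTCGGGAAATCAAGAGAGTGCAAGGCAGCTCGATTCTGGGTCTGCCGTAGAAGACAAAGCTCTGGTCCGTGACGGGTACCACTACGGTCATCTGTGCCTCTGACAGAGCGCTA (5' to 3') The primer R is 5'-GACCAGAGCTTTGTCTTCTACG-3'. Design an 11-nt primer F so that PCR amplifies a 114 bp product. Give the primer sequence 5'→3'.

5'-AGGATGTTTGA-3'

The reverse primer's reverse complement CGTAGAAGACAAAGCTCTGGTC matches the template at positions 118–139, so the product ends at position 139.
A 114 bp product then starts at position 139 − 114 + 1 = 26.
The forward primer is identical to the top strand there: AGGATGTTTGA.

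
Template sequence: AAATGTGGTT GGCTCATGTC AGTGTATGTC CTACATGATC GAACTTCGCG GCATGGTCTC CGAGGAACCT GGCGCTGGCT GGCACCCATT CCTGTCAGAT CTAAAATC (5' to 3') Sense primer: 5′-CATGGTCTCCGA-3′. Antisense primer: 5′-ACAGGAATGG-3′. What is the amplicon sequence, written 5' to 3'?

5'-CATGGTCTCCGAGGAACCTGGCGCTGGCTGGCACCCATTCCTGT-3'

The forward primer matches the template at positions 52–63.
The reverse primer's reverse complement is CCATTCCTGT, which matches the template at positions 86–95.
The product is the template from position 52 through 95 (44 bp).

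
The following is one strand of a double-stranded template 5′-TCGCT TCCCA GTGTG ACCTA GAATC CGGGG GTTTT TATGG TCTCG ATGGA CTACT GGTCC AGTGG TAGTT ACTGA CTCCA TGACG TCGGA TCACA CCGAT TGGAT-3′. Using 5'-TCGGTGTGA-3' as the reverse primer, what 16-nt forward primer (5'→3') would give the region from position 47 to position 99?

5'-TGGACTACTGGTCCAG-3'

The reverse primer's reverse complement TCACACCGA matches the template at positions 91–99; the product starts at position 47.
The forward primer is identical to the top strand over positions 47–62: TGGACTACTGGTCCAG.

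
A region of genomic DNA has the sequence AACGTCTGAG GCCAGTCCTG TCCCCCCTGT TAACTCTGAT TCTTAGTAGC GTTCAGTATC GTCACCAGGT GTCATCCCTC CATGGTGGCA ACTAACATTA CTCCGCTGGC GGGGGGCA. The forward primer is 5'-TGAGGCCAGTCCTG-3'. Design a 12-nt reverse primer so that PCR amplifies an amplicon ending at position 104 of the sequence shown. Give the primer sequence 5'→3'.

5'-GGAGTAATGTTA-3'

The forward primer binds at positions 7–20; the product's 3' end on the top strand is position 104.
The reverse primer anneals to the top strand over positions 93–104, i.e. to TAACATTACTCC.
Its sequence written 5'→3' is the reverse complement: GGAGTAATGTTA.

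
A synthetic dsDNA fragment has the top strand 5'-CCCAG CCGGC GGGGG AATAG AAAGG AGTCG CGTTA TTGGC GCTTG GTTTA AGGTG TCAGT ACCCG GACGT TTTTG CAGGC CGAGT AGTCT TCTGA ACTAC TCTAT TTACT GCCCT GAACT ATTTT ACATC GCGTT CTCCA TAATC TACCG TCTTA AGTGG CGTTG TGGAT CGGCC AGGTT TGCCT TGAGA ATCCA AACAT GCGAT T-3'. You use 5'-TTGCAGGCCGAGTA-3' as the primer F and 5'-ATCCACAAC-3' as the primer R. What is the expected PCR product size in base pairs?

Scanning the template, TTGCAGGCCGAGTA occurs at positions 73–86; this primer anneals to the bottom strand there with its 3' end pointing downstream.
Taking the reverse complement of ATCCACAAC gives GTTGTGGAT, found at positions 162–170 on the template; the primer anneals here to the top strand with its 3' end pointing upstream.
Amplicon spans positions 73–170: 98 bp.

98 bp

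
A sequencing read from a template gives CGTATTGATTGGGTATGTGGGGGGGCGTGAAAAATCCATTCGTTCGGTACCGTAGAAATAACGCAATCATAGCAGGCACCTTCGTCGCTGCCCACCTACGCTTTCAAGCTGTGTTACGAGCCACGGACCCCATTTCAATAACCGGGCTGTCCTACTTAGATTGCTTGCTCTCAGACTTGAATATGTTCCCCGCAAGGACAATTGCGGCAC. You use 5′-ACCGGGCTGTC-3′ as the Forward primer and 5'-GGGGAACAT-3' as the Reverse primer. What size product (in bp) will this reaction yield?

The forward primer matches the template at positions 141–151.
The reverse primer's reverse complement is ATGTTCCCC, which matches the template at positions 183–191.
Product length = (reverse-primer end) − (forward-primer start) + 1 = 191 − 141 + 1 = 51 bp.

51 bp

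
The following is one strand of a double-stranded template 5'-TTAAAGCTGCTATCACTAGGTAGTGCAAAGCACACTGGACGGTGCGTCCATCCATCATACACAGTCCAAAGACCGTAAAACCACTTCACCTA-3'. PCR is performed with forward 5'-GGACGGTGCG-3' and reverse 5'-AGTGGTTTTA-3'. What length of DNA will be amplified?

The forward primer matches the template at positions 37–46.
Reverse complement of the reverse primer: TAAAACCACT. This occurs on the top strand at positions 76–85.
The product runs from position 37 to position 85, so its length is 85 − 37 + 1 = 49 bp.

49 bp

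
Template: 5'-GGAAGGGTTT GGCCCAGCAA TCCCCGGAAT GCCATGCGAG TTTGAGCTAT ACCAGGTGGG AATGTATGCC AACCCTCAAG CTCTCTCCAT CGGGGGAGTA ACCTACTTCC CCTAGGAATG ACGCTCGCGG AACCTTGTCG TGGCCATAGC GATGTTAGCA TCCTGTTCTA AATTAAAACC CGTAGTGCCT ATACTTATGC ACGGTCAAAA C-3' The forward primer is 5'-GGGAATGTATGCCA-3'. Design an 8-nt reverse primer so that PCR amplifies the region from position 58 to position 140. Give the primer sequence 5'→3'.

The product's 3' end on the top strand is position 140.
The reverse primer anneals to the top strand over positions 133–140, i.e. to CCTTGTCG.
Its sequence written 5'→3' is the reverse complement: CGACAAGG.

5'-CGACAAGG-3'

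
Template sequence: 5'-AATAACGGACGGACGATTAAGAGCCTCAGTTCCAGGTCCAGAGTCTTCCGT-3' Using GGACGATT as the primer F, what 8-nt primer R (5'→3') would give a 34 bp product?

5'-ACTCTGGA-3'

The forward primer binds at positions 11–18, so a 34 bp product ends at position 11 + 34 − 1 = 44.
The reverse primer anneals to the top strand over positions 37–44, i.e. to TCCAGAGT.
Its sequence written 5'→3' is the reverse complement: ACTCTGGA.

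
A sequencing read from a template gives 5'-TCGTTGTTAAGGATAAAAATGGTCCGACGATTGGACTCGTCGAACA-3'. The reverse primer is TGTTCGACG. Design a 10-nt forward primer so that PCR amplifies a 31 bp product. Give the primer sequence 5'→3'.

The reverse primer's reverse complement CGTCGAACA matches the template at positions 38–46, so the product ends at position 46.
A 31 bp product then starts at position 46 − 31 + 1 = 16.
The forward primer is identical to the top strand there: AAAATGGTCC.

5'-AAAATGGTCC-3'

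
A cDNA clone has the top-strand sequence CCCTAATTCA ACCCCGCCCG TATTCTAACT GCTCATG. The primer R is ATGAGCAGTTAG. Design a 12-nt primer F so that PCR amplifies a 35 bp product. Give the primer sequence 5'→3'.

5'-CCTAATTCAACC-3'

The reverse primer's reverse complement CTAACTGCTCAT matches the template at positions 25–36, so the product ends at position 36.
A 35 bp product then starts at position 36 − 35 + 1 = 2.
The forward primer is identical to the top strand there: CCTAATTCAACC.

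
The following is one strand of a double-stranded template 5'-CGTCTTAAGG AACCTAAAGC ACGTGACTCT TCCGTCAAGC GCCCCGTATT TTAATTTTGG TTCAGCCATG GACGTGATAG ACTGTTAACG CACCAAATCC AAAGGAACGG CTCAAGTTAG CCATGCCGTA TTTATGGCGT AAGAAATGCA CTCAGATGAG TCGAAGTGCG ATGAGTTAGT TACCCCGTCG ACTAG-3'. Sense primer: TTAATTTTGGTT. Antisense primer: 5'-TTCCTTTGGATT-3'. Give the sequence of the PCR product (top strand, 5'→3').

5'-TTAATTTTGGTTCAGCCATGGACGTGATAGACTGTTAACGCACCAAATCCAAAGGAA-3'

The forward primer matches the template at positions 51–62.
The reverse primer's reverse complement is AATCCAAAGGAA, which matches the template at positions 96–107.
The product is the template from position 51 through 107 (57 bp).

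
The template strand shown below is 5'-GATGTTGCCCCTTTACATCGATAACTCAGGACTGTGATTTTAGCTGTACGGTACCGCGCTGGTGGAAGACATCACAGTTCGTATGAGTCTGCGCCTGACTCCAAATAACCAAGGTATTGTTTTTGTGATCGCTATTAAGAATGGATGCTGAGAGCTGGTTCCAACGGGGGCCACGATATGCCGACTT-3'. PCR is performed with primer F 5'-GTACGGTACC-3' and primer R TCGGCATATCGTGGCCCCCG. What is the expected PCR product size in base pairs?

139 bp

Forward primer GTACGGTACC is found on the top strand at positions 46–55.
The reverse primer's reverse complement is CGGGGGCCACGATATGCCGA, which matches the template at positions 165–184.
Product length = (reverse-primer end) − (forward-primer start) + 1 = 184 − 46 + 1 = 139 bp.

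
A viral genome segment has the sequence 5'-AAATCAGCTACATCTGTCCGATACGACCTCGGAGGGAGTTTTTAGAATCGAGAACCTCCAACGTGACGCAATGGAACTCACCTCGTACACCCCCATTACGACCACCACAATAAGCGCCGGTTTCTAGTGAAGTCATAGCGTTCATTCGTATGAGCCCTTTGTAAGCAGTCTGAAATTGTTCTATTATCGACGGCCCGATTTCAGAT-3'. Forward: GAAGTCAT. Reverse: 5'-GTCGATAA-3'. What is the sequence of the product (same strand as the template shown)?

Forward primer GAAGTCAT is found on the top strand at positions 129–136.
Reverse complement of the reverse primer: TTATCGAC. This occurs on the top strand at positions 184–191.
The product is the template from position 129 through 191 (63 bp).

5'-GAAGTCATAGCGTTCATTCGTATGAGCCCTTTGTAAGCAGTCTGAAATTGTTCTATTATCGAC-3'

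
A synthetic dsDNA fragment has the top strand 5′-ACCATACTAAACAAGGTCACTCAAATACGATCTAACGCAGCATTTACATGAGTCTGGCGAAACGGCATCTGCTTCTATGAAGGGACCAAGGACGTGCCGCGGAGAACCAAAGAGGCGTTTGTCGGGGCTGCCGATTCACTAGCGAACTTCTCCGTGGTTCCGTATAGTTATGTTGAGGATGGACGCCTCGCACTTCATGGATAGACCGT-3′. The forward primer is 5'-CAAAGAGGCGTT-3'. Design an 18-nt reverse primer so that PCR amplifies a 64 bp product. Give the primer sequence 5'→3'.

The forward primer binds at positions 108–119, so a 64 bp product ends at position 108 + 64 − 1 = 171.
The reverse primer anneals to the top strand over positions 154–171, i.e. to GTGGTTCCGTATAGTTAT.
Its sequence written 5'→3' is the reverse complement: ATAACTATACGGAACCAC.

5'-ATAACTATACGGAACCAC-3'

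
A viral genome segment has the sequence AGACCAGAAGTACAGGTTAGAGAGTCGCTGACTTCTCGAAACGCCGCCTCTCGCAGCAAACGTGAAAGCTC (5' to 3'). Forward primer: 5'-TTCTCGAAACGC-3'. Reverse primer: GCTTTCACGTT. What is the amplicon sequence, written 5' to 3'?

5'-TTCTCGAAACGCCGCCTCTCGCAGCAAACGTGAAAGC-3'

Forward primer TTCTCGAAACGC is found on the top strand at positions 33–44.
The reverse primer's reverse complement is AACGTGAAAGC, which matches the template at positions 59–69.
The product is the template from position 33 through 69 (37 bp).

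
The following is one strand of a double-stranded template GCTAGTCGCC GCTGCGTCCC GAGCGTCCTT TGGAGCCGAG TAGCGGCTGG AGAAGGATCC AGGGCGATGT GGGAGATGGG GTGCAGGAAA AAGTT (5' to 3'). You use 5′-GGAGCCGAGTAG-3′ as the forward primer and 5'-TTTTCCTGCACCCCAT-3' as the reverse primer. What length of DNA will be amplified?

The forward primer matches the template at positions 32–43.
Reverse complement of the reverse primer: ATGGGGTGCAGGAAAA. This occurs on the top strand at positions 76–91.
Product length = (reverse-primer end) − (forward-primer start) + 1 = 91 − 32 + 1 = 60 bp.

60 bp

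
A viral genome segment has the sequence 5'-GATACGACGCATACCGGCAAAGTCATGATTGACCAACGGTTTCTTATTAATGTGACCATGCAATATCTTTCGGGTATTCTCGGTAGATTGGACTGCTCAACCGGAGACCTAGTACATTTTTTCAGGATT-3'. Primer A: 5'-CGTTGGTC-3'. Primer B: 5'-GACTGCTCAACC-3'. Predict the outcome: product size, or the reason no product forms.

Primer A (CGTTGGTC) has reverse complement GACCAACG, which matches the top strand at positions 31–38; primer A anneals to the top strand there with its 3' end pointing upstream toward position 31.
Primer B (GACTGCTCAACC) matches the top strand directly at positions 91–102; it anneals to the bottom strand with its 3' end pointing downstream toward position 102.
The 3' ends diverge (primer A extends toward position 1, primer B toward position 129), so the primers never converge on a shared product.

No product — the primers' 3' ends point away from each other.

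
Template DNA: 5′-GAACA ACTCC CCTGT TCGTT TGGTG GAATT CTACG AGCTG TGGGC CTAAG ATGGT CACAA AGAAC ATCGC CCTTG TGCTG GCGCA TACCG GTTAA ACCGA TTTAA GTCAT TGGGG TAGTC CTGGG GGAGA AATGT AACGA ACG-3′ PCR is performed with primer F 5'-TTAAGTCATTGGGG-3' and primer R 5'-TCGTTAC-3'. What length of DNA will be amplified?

39 bp

The forward primer matches the template at positions 102–115.
Taking the reverse complement of TCGTTAC gives GTAACGA, found at positions 134–140 on the template; the primer anneals here to the top strand with its 3' end pointing upstream.
The product runs from position 102 to position 140, so its length is 140 − 102 + 1 = 39 bp.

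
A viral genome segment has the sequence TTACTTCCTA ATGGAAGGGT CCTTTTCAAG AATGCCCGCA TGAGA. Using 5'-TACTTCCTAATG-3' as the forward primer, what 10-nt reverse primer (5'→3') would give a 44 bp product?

The forward primer binds at positions 2–13, so a 44 bp product ends at position 2 + 44 − 1 = 45.
The reverse primer anneals to the top strand over positions 36–45, i.e. to CCGCATGAGA.
Its sequence written 5'→3' is the reverse complement: TCTCATGCGG.

5'-TCTCATGCGG-3'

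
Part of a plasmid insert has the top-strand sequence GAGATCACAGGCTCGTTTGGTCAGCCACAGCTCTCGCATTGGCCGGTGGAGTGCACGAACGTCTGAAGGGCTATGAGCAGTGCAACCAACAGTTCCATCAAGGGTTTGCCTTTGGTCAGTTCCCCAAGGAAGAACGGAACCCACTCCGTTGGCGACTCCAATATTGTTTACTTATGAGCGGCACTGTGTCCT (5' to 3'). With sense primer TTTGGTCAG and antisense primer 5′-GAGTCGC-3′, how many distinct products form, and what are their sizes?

The forward primer TTTGGTCAG matches the top strand at positions 16–24, 111–119.
The reverse primer's reverse complement is GCGACTC, matching at positions 152–158.
Each forward site pairs with the reverse site to give a product ending at position 158: sizes 143, 48 bp.

Two products: 143 bp, 48 bp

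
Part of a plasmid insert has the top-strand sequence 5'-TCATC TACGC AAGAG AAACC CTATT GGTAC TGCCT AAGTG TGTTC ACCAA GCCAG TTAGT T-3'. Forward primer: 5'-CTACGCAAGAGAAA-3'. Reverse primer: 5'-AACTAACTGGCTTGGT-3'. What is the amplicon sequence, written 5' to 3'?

5'-CTACGCAAGAGAAACCCTATTGGTACTGCCTAAGTGTGTTCACCAAGCCAGTTAGTT-3'

Scanning the template, CTACGCAAGAGAAA occurs at positions 5–18; this primer anneals to the bottom strand there with its 3' end pointing downstream.
Reverse complement of the reverse primer: ACCAAGCCAGTTAGTT. This occurs on the top strand at positions 46–61.
The product is the template from position 5 through 61 (57 bp).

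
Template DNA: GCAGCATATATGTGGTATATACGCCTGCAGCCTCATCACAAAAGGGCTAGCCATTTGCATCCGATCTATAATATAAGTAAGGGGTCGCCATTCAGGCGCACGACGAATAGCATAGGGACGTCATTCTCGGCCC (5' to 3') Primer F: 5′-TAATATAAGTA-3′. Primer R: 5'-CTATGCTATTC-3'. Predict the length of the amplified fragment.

47 bp

Forward primer TAATATAAGTA is found on the top strand at positions 69–79.
The reverse primer's reverse complement is GAATAGCATAG, which matches the template at positions 105–115.
Amplicon spans positions 69–115: 47 bp.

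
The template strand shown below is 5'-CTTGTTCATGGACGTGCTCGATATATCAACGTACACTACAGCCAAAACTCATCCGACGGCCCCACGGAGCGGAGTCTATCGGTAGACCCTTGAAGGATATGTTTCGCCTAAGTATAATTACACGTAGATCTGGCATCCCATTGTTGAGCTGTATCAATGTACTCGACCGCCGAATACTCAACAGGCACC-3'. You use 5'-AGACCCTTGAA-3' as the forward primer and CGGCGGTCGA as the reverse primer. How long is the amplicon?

Scanning the template, AGACCCTTGAA occurs at positions 84–94; this primer anneals to the bottom strand there with its 3' end pointing downstream.
Taking the reverse complement of CGGCGGTCGA gives TCGACCGCCG, found at positions 163–172 on the template; the primer anneals here to the top strand with its 3' end pointing upstream.
Product length = (reverse-primer end) − (forward-primer start) + 1 = 172 − 84 + 1 = 89 bp.

89 bp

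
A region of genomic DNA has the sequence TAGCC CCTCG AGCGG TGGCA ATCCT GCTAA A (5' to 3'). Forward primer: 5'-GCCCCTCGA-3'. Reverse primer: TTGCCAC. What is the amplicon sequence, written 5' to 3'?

5'-GCCCCTCGAGCGGTGGCAA-3'

Forward primer GCCCCTCGA is found on the top strand at positions 3–11.
The reverse primer's reverse complement is GTGGCAA, which matches the template at positions 15–21.
The product is the template from position 3 through 21 (19 bp).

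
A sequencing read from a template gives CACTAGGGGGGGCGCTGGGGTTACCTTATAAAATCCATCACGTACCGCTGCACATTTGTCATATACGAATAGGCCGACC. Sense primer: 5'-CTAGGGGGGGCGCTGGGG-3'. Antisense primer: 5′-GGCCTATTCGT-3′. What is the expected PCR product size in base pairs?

Scanning the template, CTAGGGGGGGCGCTGGGG occurs at positions 3–20; this primer anneals to the bottom strand there with its 3' end pointing downstream.
Taking the reverse complement of GGCCTATTCGT gives ACGAATAGGCC, found at positions 65–75 on the template; the primer anneals here to the top strand with its 3' end pointing upstream.
Amplicon spans positions 3–75: 73 bp.

73 bp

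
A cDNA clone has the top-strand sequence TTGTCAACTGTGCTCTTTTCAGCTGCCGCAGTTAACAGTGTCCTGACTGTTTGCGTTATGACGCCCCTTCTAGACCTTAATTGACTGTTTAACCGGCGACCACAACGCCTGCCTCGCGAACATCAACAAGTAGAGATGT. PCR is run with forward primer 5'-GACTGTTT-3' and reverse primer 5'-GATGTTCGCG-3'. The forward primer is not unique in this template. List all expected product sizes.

80 bp, 42 bp

The forward primer GACTGTTT matches the top strand at positions 45–52, 83–90.
The reverse primer's reverse complement is CGCGAACATC, matching at positions 115–124.
Each forward site pairs with the reverse site to give a product ending at position 124: sizes 80, 42 bp.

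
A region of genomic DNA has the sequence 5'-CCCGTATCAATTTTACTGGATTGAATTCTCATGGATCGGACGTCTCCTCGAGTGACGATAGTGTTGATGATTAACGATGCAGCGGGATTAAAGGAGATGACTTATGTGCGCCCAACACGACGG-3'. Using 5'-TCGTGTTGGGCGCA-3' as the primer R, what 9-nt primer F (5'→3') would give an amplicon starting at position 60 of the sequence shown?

The reverse primer's reverse complement TGCGCCCAACACGA matches the template at positions 107–120; the product starts at position 60.
The forward primer is identical to the top strand over positions 60–68: AGTGTTGAT.

5'-AGTGTTGAT-3'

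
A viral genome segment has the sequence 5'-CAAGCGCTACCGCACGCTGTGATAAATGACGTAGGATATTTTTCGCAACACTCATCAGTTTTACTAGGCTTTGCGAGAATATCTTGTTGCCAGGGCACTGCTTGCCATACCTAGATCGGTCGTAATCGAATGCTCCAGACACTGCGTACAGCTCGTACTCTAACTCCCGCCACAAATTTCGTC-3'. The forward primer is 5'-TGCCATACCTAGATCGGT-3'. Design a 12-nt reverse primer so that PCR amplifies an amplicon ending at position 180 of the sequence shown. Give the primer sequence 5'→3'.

The forward primer binds at positions 103–120; the product's 3' end on the top strand is position 180.
The reverse primer anneals to the top strand over positions 169–180, i.e. to GCCACAAATTTC.
Its sequence written 5'→3' is the reverse complement: GAAATTTGTGGC.

5'-GAAATTTGTGGC-3'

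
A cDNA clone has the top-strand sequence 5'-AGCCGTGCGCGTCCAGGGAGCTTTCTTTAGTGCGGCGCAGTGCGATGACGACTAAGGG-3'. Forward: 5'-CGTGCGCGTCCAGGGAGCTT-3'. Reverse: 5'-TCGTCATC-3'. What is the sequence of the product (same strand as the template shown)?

5'-CGTGCGCGTCCAGGGAGCTTTCTTTAGTGCGGCGCAGTGCGATGACGA-3'

Forward primer CGTGCGCGTCCAGGGAGCTT is found on the top strand at positions 4–23.
Taking the reverse complement of TCGTCATC gives GATGACGA, found at positions 44–51 on the template; the primer anneals here to the top strand with its 3' end pointing upstream.
The product is the template from position 4 through 51 (48 bp).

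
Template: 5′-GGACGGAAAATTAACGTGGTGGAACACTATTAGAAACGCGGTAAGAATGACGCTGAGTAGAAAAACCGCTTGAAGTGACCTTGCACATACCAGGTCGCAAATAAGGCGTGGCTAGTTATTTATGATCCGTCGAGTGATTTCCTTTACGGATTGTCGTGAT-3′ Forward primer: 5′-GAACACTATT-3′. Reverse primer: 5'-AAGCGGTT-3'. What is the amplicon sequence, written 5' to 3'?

5'-GAACACTATTAGAAACGCGGTAAGAATGACGCTGAGTAGAAAAACCGCTT-3'

Forward primer GAACACTATT is found on the top strand at positions 22–31.
The reverse primer's reverse complement is AACCGCTT, which matches the template at positions 64–71.
The product is the template from position 22 through 71 (50 bp).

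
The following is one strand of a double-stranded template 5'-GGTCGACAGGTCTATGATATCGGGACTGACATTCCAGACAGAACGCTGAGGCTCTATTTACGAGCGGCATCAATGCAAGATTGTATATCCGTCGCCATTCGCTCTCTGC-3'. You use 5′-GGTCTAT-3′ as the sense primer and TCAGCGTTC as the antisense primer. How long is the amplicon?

41 bp

Scanning the template, GGTCTAT occurs at positions 9–15; this primer anneals to the bottom strand there with its 3' end pointing downstream.
Taking the reverse complement of TCAGCGTTC gives GAACGCTGA, found at positions 41–49 on the template; the primer anneals here to the top strand with its 3' end pointing upstream.
The product runs from position 9 to position 49, so its length is 49 − 9 + 1 = 41 bp.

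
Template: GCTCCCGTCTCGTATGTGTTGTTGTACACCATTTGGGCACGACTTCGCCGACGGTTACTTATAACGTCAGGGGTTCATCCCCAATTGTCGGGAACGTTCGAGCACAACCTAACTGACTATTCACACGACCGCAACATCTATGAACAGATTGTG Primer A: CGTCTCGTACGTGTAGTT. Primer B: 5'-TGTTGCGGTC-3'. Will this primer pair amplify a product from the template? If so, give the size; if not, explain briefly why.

Primer A (CGTCTCGTACGTGTAGTT) does not match the top strand, and its reverse complement AACTACACGTACGAGACG does not match either.
With no annealing site for primer A, no amplification occurs.

No product — primer A has no binding site in the template.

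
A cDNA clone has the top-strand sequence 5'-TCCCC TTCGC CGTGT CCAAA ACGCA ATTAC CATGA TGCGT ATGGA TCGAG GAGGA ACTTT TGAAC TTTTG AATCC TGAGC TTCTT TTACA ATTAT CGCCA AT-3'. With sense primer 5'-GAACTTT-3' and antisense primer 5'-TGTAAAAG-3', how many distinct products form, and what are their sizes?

Two products: 37 bp, 29 bp

The forward primer GAACTTT matches the top strand at positions 54–60, 62–68.
The reverse primer's reverse complement is CTTTTACA, matching at positions 83–90.
Each forward site pairs with the reverse site to give a product ending at position 90: sizes 37, 29 bp.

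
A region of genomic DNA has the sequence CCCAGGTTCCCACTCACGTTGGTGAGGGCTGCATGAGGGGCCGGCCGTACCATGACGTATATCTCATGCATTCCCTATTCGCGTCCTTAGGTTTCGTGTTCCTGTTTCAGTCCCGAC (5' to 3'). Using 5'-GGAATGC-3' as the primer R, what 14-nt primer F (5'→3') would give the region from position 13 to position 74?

5'-CTCACGTTGGTGAG-3'

The reverse primer's reverse complement GCATTCC matches the template at positions 68–74; the product starts at position 13.
The forward primer is identical to the top strand over positions 13–26: CTCACGTTGGTGAG.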